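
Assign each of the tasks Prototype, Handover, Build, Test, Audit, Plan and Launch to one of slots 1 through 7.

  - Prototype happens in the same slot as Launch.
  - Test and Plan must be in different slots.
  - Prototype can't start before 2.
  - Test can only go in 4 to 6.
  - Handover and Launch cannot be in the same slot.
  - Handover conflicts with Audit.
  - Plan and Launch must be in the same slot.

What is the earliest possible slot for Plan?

2

Plan must be in the same slot as Prototype, which can't be before 2, so Plan is at least 2.
Plan at 2 is achievable: Test in 4; Audit in 2; Launch in 2; Prototype in 2; Handover in 1; Build in 1; Plan in 2.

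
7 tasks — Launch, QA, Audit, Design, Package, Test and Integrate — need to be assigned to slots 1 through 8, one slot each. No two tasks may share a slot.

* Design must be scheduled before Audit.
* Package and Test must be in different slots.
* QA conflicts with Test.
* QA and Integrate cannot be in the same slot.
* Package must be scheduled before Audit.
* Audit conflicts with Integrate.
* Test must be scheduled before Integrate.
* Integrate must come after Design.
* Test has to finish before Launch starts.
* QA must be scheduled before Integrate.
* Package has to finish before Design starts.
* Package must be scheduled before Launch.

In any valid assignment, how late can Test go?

6

Downstream work caps Test at 7.
Test at 6 is achievable: Launch=8; QA=4; Audit=3; Integrate=7; Test=6; Package=1; Design=2.
Nothing later works — the conflict and capacity constraints rule out every slot after 6.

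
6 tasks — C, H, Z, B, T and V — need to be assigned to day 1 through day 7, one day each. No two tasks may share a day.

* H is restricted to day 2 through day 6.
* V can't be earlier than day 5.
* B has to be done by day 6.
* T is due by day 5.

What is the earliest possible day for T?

day 1

T's own window allows nothing later than day 5.
T at day 1 is achievable: T=day 1, V=day 5, Z=day 6, C=day 4, H=day 2, B=day 3.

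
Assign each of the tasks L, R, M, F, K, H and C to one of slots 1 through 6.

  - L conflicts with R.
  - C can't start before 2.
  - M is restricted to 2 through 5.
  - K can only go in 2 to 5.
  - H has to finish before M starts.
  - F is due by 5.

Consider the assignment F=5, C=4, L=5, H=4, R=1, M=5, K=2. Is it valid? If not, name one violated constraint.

C can't start before 2 — holds.
M is restricted to 2 through 5 — holds.
L conflicts with R — holds.
H has to finish before M starts — holds.
F is due by 5 — holds.
K can only go in 2 to 5 — holds.

Yes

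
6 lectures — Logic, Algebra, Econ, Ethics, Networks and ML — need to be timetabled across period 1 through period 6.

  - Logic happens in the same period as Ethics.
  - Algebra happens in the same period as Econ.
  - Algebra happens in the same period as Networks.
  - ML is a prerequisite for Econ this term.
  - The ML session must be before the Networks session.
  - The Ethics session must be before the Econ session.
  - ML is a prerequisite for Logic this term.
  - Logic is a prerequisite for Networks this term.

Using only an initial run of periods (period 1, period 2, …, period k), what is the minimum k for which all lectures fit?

The precedence chain requires at least 3 distinct periods.
3 works (last occupied period: period 3): for example Ethics=period 2; ML=period 1; Econ=period 3; Networks=period 3; Algebra=period 3; Logic=period 2.

3 periods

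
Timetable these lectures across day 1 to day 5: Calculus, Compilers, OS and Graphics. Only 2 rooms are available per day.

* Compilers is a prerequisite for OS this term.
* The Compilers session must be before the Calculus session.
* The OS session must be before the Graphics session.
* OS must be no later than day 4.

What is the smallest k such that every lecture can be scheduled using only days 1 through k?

The precedence chain requires at least 3 distinct days.
With at most 2 per day and 4 lectures, at least 2 days are needed.
3 works (last occupied day: day 3): for example Calculus=day 2, Compilers=day 1, Graphics=day 3, OS=day 2.

3 days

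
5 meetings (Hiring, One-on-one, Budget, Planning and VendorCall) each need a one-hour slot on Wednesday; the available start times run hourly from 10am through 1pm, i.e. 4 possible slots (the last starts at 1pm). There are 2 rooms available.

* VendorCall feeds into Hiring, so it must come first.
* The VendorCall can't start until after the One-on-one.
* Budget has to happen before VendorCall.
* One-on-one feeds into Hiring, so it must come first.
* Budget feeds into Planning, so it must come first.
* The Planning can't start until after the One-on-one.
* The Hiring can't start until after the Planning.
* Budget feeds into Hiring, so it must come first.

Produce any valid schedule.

One-on-one -> 10am, Budget -> 10am, Planning -> 11am, Hiring -> 12pm, VendorCall -> 11am

Checking: One-on-one(10am) before VendorCall(11am); Budget(10am) before VendorCall(11am); One-on-one(10am) before Planning(11am); VendorCall(11am) before Hiring(12pm); Budget(10am) before Planning(11am); One-on-one(10am) before Hiring(12pm); Budget(10am) before Hiring(12pm); Planning(11am) before Hiring(12pm); max 2 per slot (cap 2).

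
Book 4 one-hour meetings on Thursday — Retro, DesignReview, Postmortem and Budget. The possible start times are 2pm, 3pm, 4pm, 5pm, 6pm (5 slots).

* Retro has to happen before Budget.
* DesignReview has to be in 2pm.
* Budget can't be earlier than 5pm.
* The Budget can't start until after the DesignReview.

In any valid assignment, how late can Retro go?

Downstream work caps Retro at 5pm.
Retro at 5pm is achievable: Postmortem in 2pm; DesignReview in 2pm; Retro in 5pm; Budget in 6pm.

5pm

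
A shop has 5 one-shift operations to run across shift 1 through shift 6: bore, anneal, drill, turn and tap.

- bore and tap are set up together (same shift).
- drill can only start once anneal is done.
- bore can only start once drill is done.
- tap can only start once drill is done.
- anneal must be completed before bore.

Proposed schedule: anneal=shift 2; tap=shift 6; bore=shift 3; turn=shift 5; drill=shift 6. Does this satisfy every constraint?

anneal must be completed before bore — holds.
tap can only start once drill is done — violated.
drill can only start once anneal is done — holds.
bore can only start once drill is done — violated.
bore and tap are set up together (same shift) — violated.

No — it violates: bore can only start once drill is done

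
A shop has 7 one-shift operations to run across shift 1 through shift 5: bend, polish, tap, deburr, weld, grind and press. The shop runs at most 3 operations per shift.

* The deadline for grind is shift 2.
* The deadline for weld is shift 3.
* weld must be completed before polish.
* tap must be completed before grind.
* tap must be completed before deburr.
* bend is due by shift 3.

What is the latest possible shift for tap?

Downstream work caps tap at shift 1.
tap at shift 1 is achievable: bend in shift 1; press in shift 3; tap in shift 1; grind in shift 2; weld in shift 1; polish in shift 2; deburr in shift 2.

shift 1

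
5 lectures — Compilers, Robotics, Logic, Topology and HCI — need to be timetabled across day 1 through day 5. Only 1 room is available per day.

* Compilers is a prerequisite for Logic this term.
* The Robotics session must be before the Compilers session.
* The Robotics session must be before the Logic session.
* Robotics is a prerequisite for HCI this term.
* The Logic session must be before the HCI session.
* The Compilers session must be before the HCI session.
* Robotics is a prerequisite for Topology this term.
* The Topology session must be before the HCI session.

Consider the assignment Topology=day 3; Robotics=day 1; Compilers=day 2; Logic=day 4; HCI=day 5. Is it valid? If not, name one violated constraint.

Yes, all constraints hold

The Compilers session must be before the HCI session — holds.
Robotics is a prerequisite for Topology this term — holds.
The Logic session must be before the HCI session — holds.
Robotics is a prerequisite for HCI this term — holds.
The Robotics session must be before the Compilers session — holds.
The Robotics session must be before the Logic session — holds.
Compilers is a prerequisite for Logic this term — holds.
The Topology session must be before the HCI session — holds.
Only 1 room is available per day — holds.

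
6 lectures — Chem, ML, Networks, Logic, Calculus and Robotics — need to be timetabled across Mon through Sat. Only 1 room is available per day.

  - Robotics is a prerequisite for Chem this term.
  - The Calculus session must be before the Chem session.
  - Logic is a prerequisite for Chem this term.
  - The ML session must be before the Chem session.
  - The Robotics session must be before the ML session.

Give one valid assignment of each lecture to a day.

Robotics in Mon, Logic in Wed, ML in Tue, Chem in Fri, Networks in Sat, Calculus in Thu

Checking: Logic(Wed) before Chem(Fri); ML(Tue) before Chem(Fri); Robotics(Mon) before ML(Tue); Robotics(Mon) before Chem(Fri); Calculus(Thu) before Chem(Fri); max 1 per day (cap 1).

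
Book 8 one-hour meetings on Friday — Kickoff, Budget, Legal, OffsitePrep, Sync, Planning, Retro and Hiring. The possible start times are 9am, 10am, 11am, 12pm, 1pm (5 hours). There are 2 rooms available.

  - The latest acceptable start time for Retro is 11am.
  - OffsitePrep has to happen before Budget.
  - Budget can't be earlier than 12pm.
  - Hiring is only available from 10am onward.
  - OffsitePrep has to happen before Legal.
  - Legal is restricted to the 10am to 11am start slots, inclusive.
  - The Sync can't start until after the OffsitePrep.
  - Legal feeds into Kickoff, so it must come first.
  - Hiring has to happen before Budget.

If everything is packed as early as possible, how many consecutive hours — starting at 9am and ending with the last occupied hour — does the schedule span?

The precedence chain requires at least 3 distinct hours.
With at most 2 per hour and 8 meetings, at least 4 hours are needed.
Budget can't be placed before 12pm — that is hour 4 counting from 9am — so the schedule must run through at least 4 hours.
4 works (last occupied hour: 12pm): for example Kickoff in 11am, OffsitePrep in 9am, Hiring in 10am, Budget in 12pm, Planning in 12pm, Legal in 10am, Sync in 11am, Retro in 9am.

4 hours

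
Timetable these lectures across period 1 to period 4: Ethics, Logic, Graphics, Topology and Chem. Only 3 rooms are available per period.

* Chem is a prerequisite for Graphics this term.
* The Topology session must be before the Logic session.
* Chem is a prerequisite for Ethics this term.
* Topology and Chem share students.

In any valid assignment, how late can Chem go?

Downstream work caps Chem at period 3.
Chem at period 3 is achievable: Ethics -> period 4; Logic -> period 2; Graphics -> period 4; Topology -> period 1; Chem -> period 3.

period 3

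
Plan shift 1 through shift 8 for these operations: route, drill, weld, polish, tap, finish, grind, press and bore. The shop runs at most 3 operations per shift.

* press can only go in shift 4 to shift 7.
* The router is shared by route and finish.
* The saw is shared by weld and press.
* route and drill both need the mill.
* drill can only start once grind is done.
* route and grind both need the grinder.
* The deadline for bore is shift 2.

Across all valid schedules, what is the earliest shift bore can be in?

Bore's own window allows nothing later than shift 2.
bore at shift 1 is achievable: weld in shift 1; bore in shift 1; press in shift 4; drill in shift 2; finish in shift 4; tap in shift 2; route in shift 3; polish in shift 2; grind in shift 1.

shift 1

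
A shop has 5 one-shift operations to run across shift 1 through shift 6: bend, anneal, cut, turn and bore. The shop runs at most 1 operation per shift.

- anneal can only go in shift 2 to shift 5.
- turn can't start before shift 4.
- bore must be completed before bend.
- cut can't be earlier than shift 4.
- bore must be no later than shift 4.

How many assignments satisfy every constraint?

Splitting on bend: it can be shift 2 (10), shift 3 (14), shift 4 (8), shift 5 (8), shift 6 (8). Listing each branch's schedules as (anneal, cut, turn, bore) by shift number:
bend=shift 2: (3,4,5,1) (3,4,6,1) (3,5,4,1) (3,5,6,1) (3,6,4,1) (3,6,5,1) (4,5,6,1) (4,6,5,1) (5,4,6,1) (5,6,4,1) — 10.
bend=shift 3: (2,4,5,1) (2,4,6,1) (2,5,4,1) (2,5,6,1) (2,6,4,1) (2,6,5,1) (4,5,6,1) (4,5,6,2) (4,6,5,1) (4,6,5,2) (5,4,6,1) (5,4,6,2) (5,6,4,1) (5,6,4,2) — 14.
bend=shift 4: (2,5,6,1) (2,5,6,3) (2,6,5,1) (2,6,5,3) (3,5,6,1) (3,5,6,2) (3,6,5,1) (3,6,5,2) — 8.
bend=shift 5: (2,4,6,1) (2,4,6,3) (2,6,4,1) (2,6,4,3) (3,4,6,1) (3,4,6,2) (3,6,4,1) (3,6,4,2) — 8.
bend=shift 6: (2,4,5,1) (2,4,5,3) (2,5,4,1) (2,5,4,3) (3,4,5,1) (3,4,5,2) (3,5,4,1) (3,5,4,2) — 8.
Summing: 10 + 14 + 8 + 8 + 8 = 48.

48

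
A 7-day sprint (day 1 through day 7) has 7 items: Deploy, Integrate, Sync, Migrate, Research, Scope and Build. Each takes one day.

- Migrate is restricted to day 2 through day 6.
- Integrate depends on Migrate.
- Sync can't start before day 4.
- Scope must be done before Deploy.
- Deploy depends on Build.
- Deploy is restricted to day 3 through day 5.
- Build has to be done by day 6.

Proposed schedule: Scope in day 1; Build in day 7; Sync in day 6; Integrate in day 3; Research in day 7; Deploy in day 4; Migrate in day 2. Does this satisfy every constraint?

No. Build has to be done by day 6 is not satisfied.

Deploy is restricted to day 3 through day 5 — holds.
Sync can't start before day 4 — holds.
Build has to be done by day 6 — violated.
Integrate depends on Migrate — holds.
Migrate is restricted to day 2 through day 6 — holds.
Deploy depends on Build — violated.
Scope must be done before Deploy — holds.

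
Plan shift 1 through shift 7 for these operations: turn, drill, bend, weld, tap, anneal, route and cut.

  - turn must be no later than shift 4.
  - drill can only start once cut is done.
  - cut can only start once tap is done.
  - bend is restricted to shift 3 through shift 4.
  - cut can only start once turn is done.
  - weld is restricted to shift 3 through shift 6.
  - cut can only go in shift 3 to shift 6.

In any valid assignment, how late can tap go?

Downstream work caps tap at shift 5.
tap at shift 5 is achievable: weld in shift 3; bend in shift 3; tap in shift 5; route in shift 1; anneal in shift 1; turn in shift 1; drill in shift 7; cut in shift 6.

shift 5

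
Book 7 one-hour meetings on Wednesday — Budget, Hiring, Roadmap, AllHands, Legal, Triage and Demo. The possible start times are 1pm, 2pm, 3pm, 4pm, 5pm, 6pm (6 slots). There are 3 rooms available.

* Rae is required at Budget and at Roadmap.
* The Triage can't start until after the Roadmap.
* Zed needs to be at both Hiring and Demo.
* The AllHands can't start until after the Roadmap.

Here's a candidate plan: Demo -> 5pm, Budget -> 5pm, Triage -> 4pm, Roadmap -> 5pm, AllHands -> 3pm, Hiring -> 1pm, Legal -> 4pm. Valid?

Invalid. Rae is required at Budget and at Roadmap.

There are 3 rooms available — holds.
The Triage can't start until after the Roadmap — violated.
The AllHands can't start until after the Roadmap — violated.
Rae is required at Budget and at Roadmap — violated.
Zed needs to be at both Hiring and Demo — holds.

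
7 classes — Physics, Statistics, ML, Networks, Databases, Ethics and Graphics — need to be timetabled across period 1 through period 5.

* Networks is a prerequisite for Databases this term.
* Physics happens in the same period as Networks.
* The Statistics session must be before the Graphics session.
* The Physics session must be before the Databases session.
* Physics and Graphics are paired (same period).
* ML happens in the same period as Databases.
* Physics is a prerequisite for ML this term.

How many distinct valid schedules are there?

Splitting on Physics: it can be period 2 (15), period 3 (20), period 4 (15). Listing each branch's schedules as (Statistics, ML, Networks, Databases, Ethics, Graphics) by period number:
Physics=period 2: (1,3,2,3,1,2) (1,3,2,3,2,2) (1,3,2,3,3,2) (1,3,2,3,4,2) (1,3,2,3,5,2) (1,4,2,4,1,2) (1,4,2,4,2,2) (1,4,2,4,3,2) (1,4,2,4,4,2) (1,4,2,4,5,2) (1,5,2,5,1,2) (1,5,2,5,2,2) (1,5,2,5,3,2) (1,5,2,5,4,2) (1,5,2,5,5,2) — 15.
Physics=period 3: (1,4,3,4,1,3) (1,4,3,4,2,3) (1,4,3,4,3,3) (1,4,3,4,4,3) (1,4,3,4,5,3) (1,5,3,5,1,3) (1,5,3,5,2,3) (1,5,3,5,3,3) (1,5,3,5,4,3) (1,5,3,5,5,3) (2,4,3,4,1,3) (2,4,3,4,2,3) (2,4,3,4,3,3) (2,4,3,4,4,3) (2,4,3,4,5,3) (2,5,3,5,1,3) (2,5,3,5,2,3) (2,5,3,5,3,3) (2,5,3,5,4,3) (2,5,3,5,5,3) — 20.
Physics=period 4: (1,5,4,5,1,4) (1,5,4,5,2,4) (1,5,4,5,3,4) (1,5,4,5,4,4) (1,5,4,5,5,4) (2,5,4,5,1,4) (2,5,4,5,2,4) (2,5,4,5,3,4) (2,5,4,5,4,4) (2,5,4,5,5,4) (3,5,4,5,1,4) (3,5,4,5,2,4) (3,5,4,5,3,4) (3,5,4,5,4,4) (3,5,4,5,5,4) — 15.
Summing: 15 + 20 + 15 = 50.

50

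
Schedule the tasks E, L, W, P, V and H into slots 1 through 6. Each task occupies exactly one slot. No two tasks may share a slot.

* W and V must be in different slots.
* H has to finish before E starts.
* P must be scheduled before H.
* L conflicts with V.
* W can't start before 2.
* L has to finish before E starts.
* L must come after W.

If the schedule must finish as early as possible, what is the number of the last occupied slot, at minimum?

The precedence chain requires at least 3 distinct slots.
With at most 1 per slot and 6 tasks, at least 6 slots are needed.
Propagating the time windows through the other constraints, E can't land before 4, so the schedule must run through at least slot 4.
6 works (last occupied slot: 6): for example P -> 1, L -> 3, E -> 5, H -> 4, W -> 2, V -> 6.

slot 6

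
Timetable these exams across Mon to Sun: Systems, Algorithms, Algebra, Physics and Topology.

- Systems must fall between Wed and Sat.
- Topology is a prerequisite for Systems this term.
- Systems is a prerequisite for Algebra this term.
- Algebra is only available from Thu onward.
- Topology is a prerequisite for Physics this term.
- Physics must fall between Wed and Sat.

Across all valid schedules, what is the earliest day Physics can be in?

Wed

Physics is available from Wed; Physics's own window allows nothing later than Sat.
Physics at Wed is achievable: Topology=Mon, Physics=Wed, Systems=Wed, Algebra=Thu, Algorithms=Mon.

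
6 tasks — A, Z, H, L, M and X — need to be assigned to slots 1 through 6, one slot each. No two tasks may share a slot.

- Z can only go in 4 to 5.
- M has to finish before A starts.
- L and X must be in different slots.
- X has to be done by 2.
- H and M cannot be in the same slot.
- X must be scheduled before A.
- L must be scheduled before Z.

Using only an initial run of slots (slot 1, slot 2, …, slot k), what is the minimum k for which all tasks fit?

6 slots

The precedence chain requires at least 2 distinct slots.
With at most 1 per slot and 6 tasks, at least 6 slots are needed.
Z can't be placed before 4, so the schedule must run through at least slot 4.
6 works (last occupied slot: 6): for example L in 2, X in 1, H in 6, A in 5, Z in 4, M in 3.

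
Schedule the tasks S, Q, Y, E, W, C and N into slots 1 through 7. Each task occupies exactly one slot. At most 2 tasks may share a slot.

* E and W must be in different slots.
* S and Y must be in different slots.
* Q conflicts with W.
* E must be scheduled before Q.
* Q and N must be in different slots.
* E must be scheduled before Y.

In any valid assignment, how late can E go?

6

Downstream work caps E at 6.
E at 6 is achievable: W in 1; Y in 7; Q in 7; N in 2; S in 1; C in 2; E in 6.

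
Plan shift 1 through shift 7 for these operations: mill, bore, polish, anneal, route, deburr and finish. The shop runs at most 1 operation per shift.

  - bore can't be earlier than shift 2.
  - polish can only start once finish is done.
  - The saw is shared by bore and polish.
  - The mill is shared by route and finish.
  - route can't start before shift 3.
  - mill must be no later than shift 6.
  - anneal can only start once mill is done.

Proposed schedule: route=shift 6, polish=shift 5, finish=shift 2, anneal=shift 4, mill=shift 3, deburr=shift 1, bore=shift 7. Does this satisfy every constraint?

anneal can only start once mill is done — holds.
bore can't be earlier than shift 2 — holds.
polish can only start once finish is done — holds.
The mill is shared by route and finish — holds.
route can't start before shift 3 — holds.
The shop runs at most 1 operation per shift — holds.
The saw is shared by bore and polish — holds.
mill must be no later than shift 6 — holds.

Yes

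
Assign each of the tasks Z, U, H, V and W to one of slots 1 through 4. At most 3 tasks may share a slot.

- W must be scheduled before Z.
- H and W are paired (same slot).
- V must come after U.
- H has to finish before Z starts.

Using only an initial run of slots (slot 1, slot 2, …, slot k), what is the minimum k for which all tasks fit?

The precedence chain requires at least 2 distinct slots.
With at most 3 per slot and 5 tasks, at least 2 slots are needed.
2 works (last occupied slot: 2): for example Z -> 2; W -> 1; V -> 2; U -> 1; H -> 1.

2 slots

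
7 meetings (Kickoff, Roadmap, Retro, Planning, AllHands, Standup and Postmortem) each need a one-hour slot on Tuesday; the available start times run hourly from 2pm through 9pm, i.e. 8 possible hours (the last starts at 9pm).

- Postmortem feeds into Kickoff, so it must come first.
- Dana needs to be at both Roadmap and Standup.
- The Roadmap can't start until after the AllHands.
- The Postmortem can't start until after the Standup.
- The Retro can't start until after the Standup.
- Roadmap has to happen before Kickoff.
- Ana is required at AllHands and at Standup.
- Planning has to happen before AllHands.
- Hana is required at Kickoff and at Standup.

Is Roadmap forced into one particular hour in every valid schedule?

Roadmap can be 4pm (e.g. Planning=2pm, Kickoff=5pm, Roadmap=4pm, Standup=2pm, Postmortem=3pm, AllHands=3pm, Retro=3pm) or 5pm (e.g. Kickoff=6pm, Planning=2pm, Postmortem=3pm, Retro=3pm, Standup=2pm, AllHands=3pm, Roadmap=5pm).

No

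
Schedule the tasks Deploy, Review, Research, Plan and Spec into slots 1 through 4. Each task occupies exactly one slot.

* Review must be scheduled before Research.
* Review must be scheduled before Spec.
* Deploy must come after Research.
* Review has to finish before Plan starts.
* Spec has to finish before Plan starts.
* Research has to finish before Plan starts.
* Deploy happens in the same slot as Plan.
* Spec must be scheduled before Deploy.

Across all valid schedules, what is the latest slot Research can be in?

3

Precedence pushes Research to at least 2; downstream work caps Research at 3.
Research at 3 is achievable: Research -> 3; Plan -> 4; Spec -> 2; Deploy -> 4; Review -> 1.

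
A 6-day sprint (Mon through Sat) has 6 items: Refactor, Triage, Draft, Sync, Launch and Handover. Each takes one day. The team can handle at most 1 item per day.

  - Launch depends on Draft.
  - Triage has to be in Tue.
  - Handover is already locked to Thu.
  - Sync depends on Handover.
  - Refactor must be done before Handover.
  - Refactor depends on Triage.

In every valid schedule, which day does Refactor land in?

Wed

Triage is fixed at Tue and must come before Refactor, so Refactor is at least Wed.
Handover is fixed at Thu and must come after Refactor, so Refactor is at most Wed.
So Refactor must be Wed.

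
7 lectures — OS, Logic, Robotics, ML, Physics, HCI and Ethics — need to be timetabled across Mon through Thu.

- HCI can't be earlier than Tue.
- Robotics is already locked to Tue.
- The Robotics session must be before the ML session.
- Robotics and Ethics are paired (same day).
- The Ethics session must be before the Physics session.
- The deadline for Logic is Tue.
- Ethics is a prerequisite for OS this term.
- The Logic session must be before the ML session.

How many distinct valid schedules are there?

48

Splitting on OS: it can be Wed (24), Thu (24). Listing each branch's schedules as (Logic, Robotics, ML, Physics, HCI, Ethics):
OS=Wed: (Mon,Tue,Wed,Wed,Tue,Tue) (Mon,Tue,Wed,Wed,Wed,Tue) (Mon,Tue,Wed,Wed,Thu,Tue) (Mon,Tue,Wed,Thu,Tue,Tue) (Mon,Tue,Wed,Thu,Wed,Tue) (Mon,Tue,Wed,Thu,Thu,Tue) (Mon,Tue,Thu,Wed,Tue,Tue) (Mon,Tue,Thu,Wed,Wed,Tue) (Mon,Tue,Thu,Wed,Thu,Tue) (Mon,Tue,Thu,Thu,Tue,Tue) (Mon,Tue,Thu,Thu,Wed,Tue) (Mon,Tue,Thu,Thu,Thu,Tue) (Tue,Tue,Wed,Wed,Tue,Tue) (Tue,Tue,Wed,Wed,Wed,Tue) (Tue,Tue,Wed,Wed,Thu,Tue) (Tue,Tue,Wed,Thu,Tue,Tue) (Tue,Tue,Wed,Thu,Wed,Tue) (Tue,Tue,Wed,Thu,Thu,Tue) (Tue,Tue,Thu,Wed,Tue,Tue) (Tue,Tue,Thu,Wed,Wed,Tue) (Tue,Tue,Thu,Wed,Thu,Tue) (Tue,Tue,Thu,Thu,Tue,Tue) (Tue,Tue,Thu,Thu,Wed,Tue) (Tue,Tue,Thu,Thu,Thu,Tue) — 24.
OS=Thu: (Mon,Tue,Wed,Wed,Tue,Tue) (Mon,Tue,Wed,Wed,Wed,Tue) (Mon,Tue,Wed,Wed,Thu,Tue) (Mon,Tue,Wed,Thu,Tue,Tue) (Mon,Tue,Wed,Thu,Wed,Tue) (Mon,Tue,Wed,Thu,Thu,Tue) (Mon,Tue,Thu,Wed,Tue,Tue) (Mon,Tue,Thu,Wed,Wed,Tue) (Mon,Tue,Thu,Wed,Thu,Tue) (Mon,Tue,Thu,Thu,Tue,Tue) (Mon,Tue,Thu,Thu,Wed,Tue) (Mon,Tue,Thu,Thu,Thu,Tue) (Tue,Tue,Wed,Wed,Tue,Tue) (Tue,Tue,Wed,Wed,Wed,Tue) (Tue,Tue,Wed,Wed,Thu,Tue) (Tue,Tue,Wed,Thu,Tue,Tue) (Tue,Tue,Wed,Thu,Wed,Tue) (Tue,Tue,Wed,Thu,Thu,Tue) (Tue,Tue,Thu,Wed,Tue,Tue) (Tue,Tue,Thu,Wed,Wed,Tue) (Tue,Tue,Thu,Wed,Thu,Tue) (Tue,Tue,Thu,Thu,Tue,Tue) (Tue,Tue,Thu,Thu,Wed,Tue) (Tue,Tue,Thu,Thu,Thu,Tue) — 24.
Summing: 24 + 24 = 48.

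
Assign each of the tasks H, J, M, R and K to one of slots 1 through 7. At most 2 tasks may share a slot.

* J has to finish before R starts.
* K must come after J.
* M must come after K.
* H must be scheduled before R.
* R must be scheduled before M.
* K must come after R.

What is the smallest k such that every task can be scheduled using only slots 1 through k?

4

The precedence chain requires at least 4 distinct slots.
With at most 2 per slot and 5 tasks, at least 3 slots are needed.
4 works (last occupied slot: 4): for example R=2; M=4; K=3; J=1; H=1.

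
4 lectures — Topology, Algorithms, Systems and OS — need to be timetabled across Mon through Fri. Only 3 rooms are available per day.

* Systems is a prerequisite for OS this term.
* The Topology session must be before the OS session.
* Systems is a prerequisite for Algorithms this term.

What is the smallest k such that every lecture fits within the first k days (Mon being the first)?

2

The precedence chain requires at least 2 distinct days.
With at most 3 per day and 4 lectures, at least 2 days are needed.
2 works (last occupied day: Tue): for example OS -> Tue, Topology -> Mon, Algorithms -> Tue, Systems -> Mon.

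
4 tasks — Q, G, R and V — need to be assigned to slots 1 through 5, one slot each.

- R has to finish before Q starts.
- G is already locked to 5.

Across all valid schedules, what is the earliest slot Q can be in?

2

Precedence pushes Q to at least 2.
Q at 2 is achievable: Q=2, V=1, R=1, G=5.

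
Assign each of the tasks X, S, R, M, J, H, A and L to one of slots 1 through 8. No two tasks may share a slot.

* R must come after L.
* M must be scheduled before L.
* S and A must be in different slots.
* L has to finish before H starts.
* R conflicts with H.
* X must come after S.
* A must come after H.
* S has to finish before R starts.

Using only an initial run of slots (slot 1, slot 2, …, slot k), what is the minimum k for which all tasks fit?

8

The precedence chain requires at least 4 distinct slots.
With at most 1 per slot and 8 tasks, at least 8 slots are needed.
8 works (last occupied slot: 8): for example R=4; A=7; J=8; S=3; M=1; H=5; L=2; X=6.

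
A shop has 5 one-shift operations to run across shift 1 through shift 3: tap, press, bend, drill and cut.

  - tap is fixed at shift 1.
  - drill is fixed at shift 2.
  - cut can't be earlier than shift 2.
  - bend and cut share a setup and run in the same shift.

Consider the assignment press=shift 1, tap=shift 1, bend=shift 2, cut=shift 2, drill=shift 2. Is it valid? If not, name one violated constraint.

cut can't be earlier than shift 2 — holds.
bend and cut share a setup and run in the same shift — holds.
tap is fixed at shift 1 — holds.
drill is fixed at shift 2 — holds.

Yes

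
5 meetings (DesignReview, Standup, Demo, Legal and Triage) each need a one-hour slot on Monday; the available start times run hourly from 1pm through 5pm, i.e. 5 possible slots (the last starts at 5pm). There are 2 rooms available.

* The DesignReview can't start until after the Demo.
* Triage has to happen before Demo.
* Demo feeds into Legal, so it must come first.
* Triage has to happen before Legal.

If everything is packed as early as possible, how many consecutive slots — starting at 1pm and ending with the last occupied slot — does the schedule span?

The precedence chain requires at least 3 distinct slots.
With at most 2 per slot and 5 meetings, at least 3 slots are needed.
3 works (last occupied slot: 3pm): for example Standup in 1pm; Triage in 1pm; DesignReview in 3pm; Demo in 2pm; Legal in 3pm.

3 slots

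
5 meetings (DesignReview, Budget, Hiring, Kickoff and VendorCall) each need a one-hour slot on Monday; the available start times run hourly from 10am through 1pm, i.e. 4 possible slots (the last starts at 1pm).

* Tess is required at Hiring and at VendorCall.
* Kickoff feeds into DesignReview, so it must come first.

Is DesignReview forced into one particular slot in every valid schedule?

No

DesignReview can be 11am (e.g. VendorCall in 11am; Kickoff in 10am; DesignReview in 11am; Hiring in 10am; Budget in 10am) or 12pm (e.g. DesignReview -> 12pm, Budget -> 10am, Kickoff -> 10am, Hiring -> 10am, VendorCall -> 11am).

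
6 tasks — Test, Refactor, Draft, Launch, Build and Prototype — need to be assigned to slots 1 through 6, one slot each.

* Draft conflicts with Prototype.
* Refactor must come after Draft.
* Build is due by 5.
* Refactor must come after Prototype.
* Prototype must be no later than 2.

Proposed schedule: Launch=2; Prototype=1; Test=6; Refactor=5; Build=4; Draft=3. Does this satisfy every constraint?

Prototype must be no later than 2 — holds.
Refactor must come after Draft — holds.
Build is due by 5 — holds.
Draft conflicts with Prototype — holds.
Refactor must come after Prototype — holds.

Yes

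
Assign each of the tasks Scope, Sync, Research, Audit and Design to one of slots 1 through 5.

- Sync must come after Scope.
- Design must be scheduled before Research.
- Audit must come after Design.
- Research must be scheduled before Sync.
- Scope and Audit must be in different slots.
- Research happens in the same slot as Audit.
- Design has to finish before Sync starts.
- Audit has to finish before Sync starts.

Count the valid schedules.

Splitting on Scope: it can be 1 (10), 2 (7), 3 (5), 4 (3). Listing each branch's schedules as (Sync, Research, Audit, Design):
Scope=1: (3,2,2,1) (4,2,2,1) (4,3,3,1) (4,3,3,2) (5,2,2,1) (5,3,3,1) (5,3,3,2) (5,4,4,1) (5,4,4,2) (5,4,4,3) — 10.
Scope=2: (4,3,3,1) (4,3,3,2) (5,3,3,1) (5,3,3,2) (5,4,4,1) (5,4,4,2) (5,4,4,3) — 7.
Scope=3: (4,2,2,1) (5,2,2,1) (5,4,4,1) (5,4,4,2) (5,4,4,3) — 5.
Scope=4: (5,2,2,1) (5,3,3,1) (5,3,3,2) — 3.
Summing: 10 + 7 + 5 + 3 = 25.

25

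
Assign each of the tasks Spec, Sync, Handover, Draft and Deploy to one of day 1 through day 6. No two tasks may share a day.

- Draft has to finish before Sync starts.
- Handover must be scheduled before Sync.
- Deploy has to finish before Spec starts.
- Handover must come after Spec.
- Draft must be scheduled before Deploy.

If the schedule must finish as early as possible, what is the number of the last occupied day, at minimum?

5

The precedence chain requires at least 5 distinct days.
With at most 1 per day and 5 tasks, at least 5 days are needed.
5 works (last occupied day: day 5): for example Sync -> day 5, Draft -> day 1, Handover -> day 4, Spec -> day 3, Deploy -> day 2.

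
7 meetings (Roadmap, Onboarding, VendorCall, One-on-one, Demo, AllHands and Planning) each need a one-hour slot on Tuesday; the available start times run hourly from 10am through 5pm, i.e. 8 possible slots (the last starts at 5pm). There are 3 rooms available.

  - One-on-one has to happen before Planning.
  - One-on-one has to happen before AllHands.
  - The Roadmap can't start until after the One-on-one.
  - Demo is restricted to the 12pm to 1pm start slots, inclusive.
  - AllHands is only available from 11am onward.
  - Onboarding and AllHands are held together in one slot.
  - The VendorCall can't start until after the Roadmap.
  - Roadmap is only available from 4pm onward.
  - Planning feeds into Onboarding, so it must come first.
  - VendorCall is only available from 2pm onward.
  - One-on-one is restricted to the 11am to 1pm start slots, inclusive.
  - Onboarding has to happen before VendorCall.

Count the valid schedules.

38

Splitting on Onboarding: it can be 1pm (2), 2pm (6), 3pm (12), 4pm (18). Listing each branch's schedules as (Roadmap, VendorCall, One-on-one, Demo, AllHands, Planning):
Onboarding=1pm: (4pm,5pm,11am,12pm,1pm,12pm) (4pm,5pm,11am,1pm,1pm,12pm) — 2.
Onboarding=2pm: (4pm,5pm,11am,12pm,2pm,12pm) (4pm,5pm,11am,12pm,2pm,1pm) (4pm,5pm,11am,1pm,2pm,12pm) (4pm,5pm,11am,1pm,2pm,1pm) (4pm,5pm,12pm,12pm,2pm,1pm) (4pm,5pm,12pm,1pm,2pm,1pm) — 6.
Onboarding=3pm: (4pm,5pm,11am,12pm,3pm,12pm) (4pm,5pm,11am,12pm,3pm,1pm) (4pm,5pm,11am,12pm,3pm,2pm) (4pm,5pm,11am,1pm,3pm,12pm) (4pm,5pm,11am,1pm,3pm,1pm) (4pm,5pm,11am,1pm,3pm,2pm) (4pm,5pm,12pm,12pm,3pm,1pm) (4pm,5pm,12pm,12pm,3pm,2pm) (4pm,5pm,12pm,1pm,3pm,1pm) (4pm,5pm,12pm,1pm,3pm,2pm) (4pm,5pm,1pm,12pm,3pm,2pm) (4pm,5pm,1pm,1pm,3pm,2pm) — 12.
Onboarding=4pm: (4pm,5pm,11am,12pm,4pm,12pm) (4pm,5pm,11am,12pm,4pm,1pm) (4pm,5pm,11am,12pm,4pm,2pm) (4pm,5pm,11am,12pm,4pm,3pm) (4pm,5pm,11am,1pm,4pm,12pm) (4pm,5pm,11am,1pm,4pm,1pm) (4pm,5pm,11am,1pm,4pm,2pm) (4pm,5pm,11am,1pm,4pm,3pm) (4pm,5pm,12pm,12pm,4pm,1pm) (4pm,5pm,12pm,12pm,4pm,2pm) (4pm,5pm,12pm,12pm,4pm,3pm) (4pm,5pm,12pm,1pm,4pm,1pm) (4pm,5pm,12pm,1pm,4pm,2pm) (4pm,5pm,12pm,1pm,4pm,3pm) (4pm,5pm,1pm,12pm,4pm,2pm) (4pm,5pm,1pm,12pm,4pm,3pm) (4pm,5pm,1pm,1pm,4pm,2pm) (4pm,5pm,1pm,1pm,4pm,3pm) — 18.
Summing: 2 + 6 + 12 + 18 = 38.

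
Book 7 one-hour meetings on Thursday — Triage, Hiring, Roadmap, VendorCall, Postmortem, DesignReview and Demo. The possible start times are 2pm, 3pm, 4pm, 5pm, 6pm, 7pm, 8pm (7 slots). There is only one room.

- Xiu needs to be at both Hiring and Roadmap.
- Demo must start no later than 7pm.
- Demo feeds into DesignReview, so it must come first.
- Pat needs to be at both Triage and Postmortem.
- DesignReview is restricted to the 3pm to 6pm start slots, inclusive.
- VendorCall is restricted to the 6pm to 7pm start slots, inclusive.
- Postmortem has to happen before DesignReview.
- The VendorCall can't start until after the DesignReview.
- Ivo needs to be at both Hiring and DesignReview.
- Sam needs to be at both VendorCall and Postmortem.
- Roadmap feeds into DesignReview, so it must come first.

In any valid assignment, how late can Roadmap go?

Downstream work caps Roadmap at 5pm.
Roadmap at 5pm is achievable: DesignReview in 6pm; Roadmap in 5pm; Postmortem in 3pm; Demo in 2pm; Hiring in 8pm; Triage in 4pm; VendorCall in 7pm.

5pm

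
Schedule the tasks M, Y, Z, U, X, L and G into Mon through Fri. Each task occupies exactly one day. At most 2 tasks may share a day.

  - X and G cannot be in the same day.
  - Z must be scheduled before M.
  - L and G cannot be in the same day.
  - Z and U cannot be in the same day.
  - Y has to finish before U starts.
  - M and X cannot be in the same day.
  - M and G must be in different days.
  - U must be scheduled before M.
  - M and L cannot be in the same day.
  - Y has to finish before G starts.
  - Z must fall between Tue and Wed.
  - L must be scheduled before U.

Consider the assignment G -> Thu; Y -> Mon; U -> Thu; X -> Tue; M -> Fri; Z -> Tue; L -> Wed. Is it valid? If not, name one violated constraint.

M and X cannot be in the same day — holds.
Y has to finish before G starts — holds.
L must be scheduled before U — holds.
Z must be scheduled before M — holds.
Y has to finish before U starts — holds.
U must be scheduled before M — holds.
X and G cannot be in the same day — holds.
At most 2 tasks may share a day — holds.
M and G must be in different days — holds.
M and L cannot be in the same day — holds.
Z must fall between Tue and Wed — holds.
Z and U cannot be in the same day — holds.
L and G cannot be in the same day — holds.

Yes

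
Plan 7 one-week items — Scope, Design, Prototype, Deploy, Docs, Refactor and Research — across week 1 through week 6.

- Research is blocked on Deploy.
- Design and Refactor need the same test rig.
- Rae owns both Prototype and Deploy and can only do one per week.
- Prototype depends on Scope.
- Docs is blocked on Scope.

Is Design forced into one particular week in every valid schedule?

No

Design can be week 1 (e.g. Docs=week 2, Refactor=week 2, Research=week 2, Design=week 1, Scope=week 1, Deploy=week 1, Prototype=week 2) or week 2 (e.g. Docs=week 2; Refactor=week 1; Design=week 2; Scope=week 1; Deploy=week 1; Research=week 2; Prototype=week 2).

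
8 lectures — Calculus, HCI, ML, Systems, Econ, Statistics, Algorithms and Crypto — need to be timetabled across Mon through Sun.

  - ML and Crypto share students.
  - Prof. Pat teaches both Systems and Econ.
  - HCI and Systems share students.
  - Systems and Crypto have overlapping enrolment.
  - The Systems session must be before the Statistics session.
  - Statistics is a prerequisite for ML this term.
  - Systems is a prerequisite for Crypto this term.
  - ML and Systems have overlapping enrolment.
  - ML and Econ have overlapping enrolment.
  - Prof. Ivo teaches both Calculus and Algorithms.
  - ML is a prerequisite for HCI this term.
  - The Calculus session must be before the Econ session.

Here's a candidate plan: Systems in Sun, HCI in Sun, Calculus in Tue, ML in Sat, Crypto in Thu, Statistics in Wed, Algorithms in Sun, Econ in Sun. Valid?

Prof. Pat teaches both Systems and Econ — violated.
Statistics is a prerequisite for ML this term — holds.
Systems and Crypto have overlapping enrolment — holds.
The Calculus session must be before the Econ session — holds.
ML is a prerequisite for HCI this term — holds.
ML and Systems have overlapping enrolment — holds.
Prof. Ivo teaches both Calculus and Algorithms — holds.
HCI and Systems share students — violated.
ML and Econ have overlapping enrolment — holds.
Systems is a prerequisite for Crypto this term — violated.
ML and Crypto share students — holds.
The Systems session must be before the Statistics session — violated.

No — it violates: HCI and Systems share students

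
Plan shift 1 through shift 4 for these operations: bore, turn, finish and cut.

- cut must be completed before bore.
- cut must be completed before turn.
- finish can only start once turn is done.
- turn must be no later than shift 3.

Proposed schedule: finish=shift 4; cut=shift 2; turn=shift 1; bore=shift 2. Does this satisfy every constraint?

Invalid. cut must be completed before turn.

turn must be no later than shift 3 — holds.
finish can only start once turn is done — holds.
cut must be completed before turn — violated.
cut must be completed before bore — violated.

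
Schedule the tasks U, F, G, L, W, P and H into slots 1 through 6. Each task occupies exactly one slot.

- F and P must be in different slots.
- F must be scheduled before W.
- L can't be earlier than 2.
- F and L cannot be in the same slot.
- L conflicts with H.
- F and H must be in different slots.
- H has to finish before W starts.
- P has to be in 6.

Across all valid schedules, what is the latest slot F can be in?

Downstream work caps F at 5.
F at 5 is achievable: F in 5; W in 6; L in 2; U in 1; G in 1; H in 1; P in 6.

5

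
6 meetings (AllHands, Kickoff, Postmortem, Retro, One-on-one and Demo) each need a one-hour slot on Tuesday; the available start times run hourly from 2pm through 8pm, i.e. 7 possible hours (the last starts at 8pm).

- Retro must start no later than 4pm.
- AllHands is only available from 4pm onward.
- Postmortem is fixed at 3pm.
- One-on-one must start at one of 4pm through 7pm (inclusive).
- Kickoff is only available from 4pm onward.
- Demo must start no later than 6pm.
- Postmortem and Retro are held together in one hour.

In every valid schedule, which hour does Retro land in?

Retro must be in the same hour as Postmortem, which can't be before 3pm, so Retro is at least 3pm; Retro's own window allows nothing later than 4pm; Retro must be in the same hour as Postmortem, which can't be after 3pm, so Retro is at most 3pm.
So Retro is pinned to 3pm.

3pm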